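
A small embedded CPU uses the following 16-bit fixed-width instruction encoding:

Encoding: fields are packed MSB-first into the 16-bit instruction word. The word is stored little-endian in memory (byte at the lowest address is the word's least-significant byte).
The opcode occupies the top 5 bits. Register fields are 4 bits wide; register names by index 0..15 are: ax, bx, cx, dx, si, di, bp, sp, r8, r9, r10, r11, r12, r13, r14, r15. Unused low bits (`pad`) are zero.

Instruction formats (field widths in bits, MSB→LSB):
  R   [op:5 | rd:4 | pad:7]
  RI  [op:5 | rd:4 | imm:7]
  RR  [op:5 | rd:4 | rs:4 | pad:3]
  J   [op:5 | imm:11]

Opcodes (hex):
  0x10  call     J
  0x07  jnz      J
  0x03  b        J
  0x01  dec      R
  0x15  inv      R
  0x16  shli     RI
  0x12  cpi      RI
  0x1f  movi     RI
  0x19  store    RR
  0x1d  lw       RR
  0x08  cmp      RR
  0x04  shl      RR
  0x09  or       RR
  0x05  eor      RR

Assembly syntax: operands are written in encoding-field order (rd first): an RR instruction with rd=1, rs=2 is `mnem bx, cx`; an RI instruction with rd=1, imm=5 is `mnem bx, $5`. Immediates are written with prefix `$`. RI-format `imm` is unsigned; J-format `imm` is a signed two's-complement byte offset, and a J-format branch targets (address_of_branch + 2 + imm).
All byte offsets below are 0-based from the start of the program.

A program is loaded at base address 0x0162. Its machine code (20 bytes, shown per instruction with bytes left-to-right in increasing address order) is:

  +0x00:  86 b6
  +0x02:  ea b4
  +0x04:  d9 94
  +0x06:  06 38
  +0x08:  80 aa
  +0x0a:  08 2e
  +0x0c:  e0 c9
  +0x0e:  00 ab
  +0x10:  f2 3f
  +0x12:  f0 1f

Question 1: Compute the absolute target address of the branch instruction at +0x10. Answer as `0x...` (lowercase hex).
0x0166

+0x10: f2 3f ⇒ word 0x3ff2 (little)
  top 5b → 0x7 → jnz [J]
  [10:0] imm=2034 (s11→-14) = $-14
  target = base 0x0162 + off 0x10 + 2 + imm -14 = 0x0166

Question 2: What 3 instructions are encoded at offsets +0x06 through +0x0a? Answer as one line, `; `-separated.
jnz $6; inv di; eor r12, bx

@+06  little-endian(06 38) = 0x3806
  opcode bits[15:11]=0x7: jnz/J
  imm: (w>>0)&0x7ff=0x6 → $6
@+08  little-endian(80 aa) = 0xaa80
  opcode bits[15:11]=0x15: inv/R
  rd: (w>>7)&0xf=0x5 → di
@+0a  little-endian(08 2e) = 0x2e08
  opcode bits[15:11]=0x5: eor/RR
  rd: (w>>7)&0xf=0xc → r12
  rs: (w>>3)&0xf=0x1 → bx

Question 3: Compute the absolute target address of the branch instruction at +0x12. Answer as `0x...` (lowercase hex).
0x0166

+0x12: f0 1f ⇒ word 0x1ff0 (little)
  opcode bits[15:11]=0x3: b/J
  imm@[10:0]=0x7f0 (s11→-16) ⇒ $-16
  target = base 0x0162 + off 0x12 + 2 + imm -16 = 0x0166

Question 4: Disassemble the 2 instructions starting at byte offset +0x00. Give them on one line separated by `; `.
shli r13, $6; shli r9, $106

off 0x00: read 86 b6 as little → 0xb686
  opcode bits[15:11]=0x16: shli/RI
  rd: (w>>7)&0xf=0xd → r13
  imm: (w>>0)&0x7f=0x6 → $6
off 0x02: read ea b4 as little → 0xb4ea
  opcode bits[15:11]=0x16: shli/RI
  rd: (w>>7)&0xf=0x9 → r9
  imm: (w>>0)&0x7f=0x6a → $106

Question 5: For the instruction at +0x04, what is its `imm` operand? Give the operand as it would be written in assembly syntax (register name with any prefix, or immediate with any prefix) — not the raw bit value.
$89

off 0x04: read d9 94 as little → 0x94d9
  top 5b → 0x12 → cpi [RI]
  [10:7] rd=9 = r9
  [6:0] imm=89 = $89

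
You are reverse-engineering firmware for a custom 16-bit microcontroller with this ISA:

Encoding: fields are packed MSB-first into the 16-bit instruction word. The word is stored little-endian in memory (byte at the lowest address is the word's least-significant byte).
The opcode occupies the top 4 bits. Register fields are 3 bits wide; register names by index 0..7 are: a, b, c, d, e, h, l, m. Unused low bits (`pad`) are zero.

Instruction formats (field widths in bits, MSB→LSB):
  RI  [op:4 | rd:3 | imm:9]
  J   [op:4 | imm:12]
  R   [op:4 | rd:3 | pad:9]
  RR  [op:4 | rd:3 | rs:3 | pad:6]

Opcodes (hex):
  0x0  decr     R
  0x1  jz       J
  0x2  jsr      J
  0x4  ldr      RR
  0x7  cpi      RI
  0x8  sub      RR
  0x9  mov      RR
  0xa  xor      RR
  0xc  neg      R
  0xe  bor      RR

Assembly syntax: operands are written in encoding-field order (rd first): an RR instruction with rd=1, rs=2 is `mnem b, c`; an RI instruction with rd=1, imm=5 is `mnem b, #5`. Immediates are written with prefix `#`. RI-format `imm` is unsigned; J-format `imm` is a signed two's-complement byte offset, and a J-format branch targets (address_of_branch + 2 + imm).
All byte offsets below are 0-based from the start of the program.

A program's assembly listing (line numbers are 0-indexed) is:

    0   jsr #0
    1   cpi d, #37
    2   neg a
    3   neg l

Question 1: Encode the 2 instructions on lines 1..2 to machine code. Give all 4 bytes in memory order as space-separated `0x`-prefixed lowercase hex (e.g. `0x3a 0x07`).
L1: cpi op=0x7:4|rd=3:3|imm=37:9 ⇒ 0x7625 ⇒ little 25 76
L2: neg op=0xc:4|rd=0:3|pad=0:9 ⇒ 0xc000 ⇒ little 00 c0

0x25 0x76 0x00 0xc0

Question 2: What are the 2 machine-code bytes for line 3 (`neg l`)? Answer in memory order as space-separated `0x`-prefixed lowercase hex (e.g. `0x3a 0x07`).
0x00 0xcc

L3: neg op=0xc:4|rd=6:3|pad=0:9 ⇒ 0xcc00 ⇒ little 00 cc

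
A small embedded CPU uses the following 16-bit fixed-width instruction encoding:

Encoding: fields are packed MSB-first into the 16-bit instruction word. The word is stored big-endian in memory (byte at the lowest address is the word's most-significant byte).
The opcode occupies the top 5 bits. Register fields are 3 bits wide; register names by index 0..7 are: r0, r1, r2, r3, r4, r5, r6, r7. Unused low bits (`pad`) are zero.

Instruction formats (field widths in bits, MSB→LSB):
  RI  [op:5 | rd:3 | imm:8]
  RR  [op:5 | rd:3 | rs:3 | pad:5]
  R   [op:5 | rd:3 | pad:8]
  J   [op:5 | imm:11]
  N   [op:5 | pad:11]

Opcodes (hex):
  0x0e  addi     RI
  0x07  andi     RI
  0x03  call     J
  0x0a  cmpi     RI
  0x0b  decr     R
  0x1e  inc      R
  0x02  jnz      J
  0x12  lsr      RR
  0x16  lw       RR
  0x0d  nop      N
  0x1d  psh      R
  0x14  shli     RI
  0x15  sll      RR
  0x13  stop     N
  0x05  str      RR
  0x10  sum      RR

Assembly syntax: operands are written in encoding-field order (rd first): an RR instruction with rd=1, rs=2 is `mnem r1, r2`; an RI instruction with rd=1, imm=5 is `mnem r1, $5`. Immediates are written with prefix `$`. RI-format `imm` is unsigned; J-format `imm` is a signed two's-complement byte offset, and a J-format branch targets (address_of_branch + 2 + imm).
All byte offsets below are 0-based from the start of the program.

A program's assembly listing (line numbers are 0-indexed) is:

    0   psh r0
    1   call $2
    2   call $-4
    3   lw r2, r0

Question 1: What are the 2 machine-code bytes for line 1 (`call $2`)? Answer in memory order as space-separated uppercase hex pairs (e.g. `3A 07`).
line 1 (call): pack op=0x3:5|imm=2:11 = 0x1802; big→ 18 02

18 02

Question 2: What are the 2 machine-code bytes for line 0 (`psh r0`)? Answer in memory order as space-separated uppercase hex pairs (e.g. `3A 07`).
E8 00

line 0 (psh): pack op=0x1d:5|rd=0:3|pad=0:8 = 0xe800; big→ e8 00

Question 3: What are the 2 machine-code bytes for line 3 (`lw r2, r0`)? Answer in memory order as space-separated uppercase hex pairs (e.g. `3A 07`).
B2 00

3. lw fields op=0x16:5|rd=2:3|rs=0:3|pad=0:5 → word b200h → b2 00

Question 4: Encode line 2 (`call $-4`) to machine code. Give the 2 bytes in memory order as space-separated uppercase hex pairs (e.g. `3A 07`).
1F FC

2. call fields op=0x3:5|imm=-4:11 → word 1ffch → 1f fc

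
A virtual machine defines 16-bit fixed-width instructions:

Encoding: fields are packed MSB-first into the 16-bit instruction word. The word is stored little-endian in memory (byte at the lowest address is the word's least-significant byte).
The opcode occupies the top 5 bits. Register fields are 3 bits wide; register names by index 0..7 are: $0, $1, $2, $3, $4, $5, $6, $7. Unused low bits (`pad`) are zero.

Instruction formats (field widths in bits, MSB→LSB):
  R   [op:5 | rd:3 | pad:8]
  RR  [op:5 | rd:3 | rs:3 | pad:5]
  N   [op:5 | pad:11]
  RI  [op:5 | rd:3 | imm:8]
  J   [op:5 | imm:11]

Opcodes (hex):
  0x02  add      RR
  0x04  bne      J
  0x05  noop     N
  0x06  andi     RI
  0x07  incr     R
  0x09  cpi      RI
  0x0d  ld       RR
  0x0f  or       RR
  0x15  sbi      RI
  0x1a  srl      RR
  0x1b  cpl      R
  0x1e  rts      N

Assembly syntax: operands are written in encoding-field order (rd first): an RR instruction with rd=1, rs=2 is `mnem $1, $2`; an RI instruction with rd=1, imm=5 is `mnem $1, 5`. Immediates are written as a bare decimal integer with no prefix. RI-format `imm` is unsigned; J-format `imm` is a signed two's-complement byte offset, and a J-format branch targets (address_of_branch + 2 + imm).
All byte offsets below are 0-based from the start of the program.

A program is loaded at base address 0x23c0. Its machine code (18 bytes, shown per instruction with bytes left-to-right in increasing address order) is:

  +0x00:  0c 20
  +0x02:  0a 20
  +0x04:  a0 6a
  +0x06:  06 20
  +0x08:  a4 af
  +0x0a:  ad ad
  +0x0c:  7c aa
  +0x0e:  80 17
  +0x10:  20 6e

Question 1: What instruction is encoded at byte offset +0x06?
+0x06: 06 20 ⇒ word 0x2006 (little)
  opcode bits[15:11]=0x4: bne/J
  imm@[10:0]=0x6 ⇒ 6

bne 6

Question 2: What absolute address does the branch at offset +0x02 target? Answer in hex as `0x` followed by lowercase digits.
+0x02: 0a 20 ⇒ word 0x200a (little)
  top 5b → 0x4 → bne [J]
  imm: (w>>0)&0x7ff=0xa → 10
  target = base 0x23c0 + off 0x02 + 2 + imm 10 = 0x23ce

0x23ce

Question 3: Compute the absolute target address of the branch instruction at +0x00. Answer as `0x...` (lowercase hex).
0x23ce

[00] 0c 20 → 0x200c
  opcode bits[15:11]=0x4: bne/J
  imm@[10:0]=0xc ⇒ 12
  target = base 0x23c0 + off 0x00 + 2 + imm 12 = 0x23ce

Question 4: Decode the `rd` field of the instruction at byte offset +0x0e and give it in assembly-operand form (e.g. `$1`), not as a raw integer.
$7

off 0x0e: read 80 17 as little → 0x1780
  opcode bits[15:11]=0x2: add/RR
  [10:8] rd=7 = $7
  [7:5] rs=4 = $4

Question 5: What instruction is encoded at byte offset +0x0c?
sbi $2, 124

+0x0c: 7c aa ⇒ word 0xaa7c (little)
  top 5b → 0x15 → sbi [RI]
  rd: (w>>8)&0x7=0x2 → $2
  imm: (w>>0)&0xff=0x7c → 124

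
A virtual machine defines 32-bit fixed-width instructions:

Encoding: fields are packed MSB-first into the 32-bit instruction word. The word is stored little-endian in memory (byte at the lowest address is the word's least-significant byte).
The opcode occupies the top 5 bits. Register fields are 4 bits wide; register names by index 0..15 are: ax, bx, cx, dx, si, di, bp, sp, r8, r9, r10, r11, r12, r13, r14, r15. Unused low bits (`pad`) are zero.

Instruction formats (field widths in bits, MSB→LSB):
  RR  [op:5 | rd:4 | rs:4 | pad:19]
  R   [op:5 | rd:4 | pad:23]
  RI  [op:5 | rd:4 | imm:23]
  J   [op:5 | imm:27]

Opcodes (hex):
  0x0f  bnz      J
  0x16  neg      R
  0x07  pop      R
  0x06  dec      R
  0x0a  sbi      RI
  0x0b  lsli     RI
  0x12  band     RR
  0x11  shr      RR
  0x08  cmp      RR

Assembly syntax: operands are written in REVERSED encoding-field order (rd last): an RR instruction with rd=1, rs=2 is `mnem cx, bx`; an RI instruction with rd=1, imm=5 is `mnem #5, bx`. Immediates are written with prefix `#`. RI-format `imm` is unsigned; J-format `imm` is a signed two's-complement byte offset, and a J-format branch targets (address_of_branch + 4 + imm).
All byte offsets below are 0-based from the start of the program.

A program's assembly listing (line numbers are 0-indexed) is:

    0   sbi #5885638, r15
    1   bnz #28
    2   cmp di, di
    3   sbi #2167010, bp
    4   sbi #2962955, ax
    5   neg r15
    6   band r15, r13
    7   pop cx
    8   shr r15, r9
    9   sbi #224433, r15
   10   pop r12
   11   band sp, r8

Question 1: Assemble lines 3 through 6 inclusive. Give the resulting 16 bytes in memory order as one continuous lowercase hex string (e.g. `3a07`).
line 3 (sbi): pack op=0xa:5|rd=6:4|imm=2167010:23 = 0x532110e2; little→ e2 10 21 53
line 4 (sbi): pack op=0xa:5|rd=0:4|imm=2962955:23 = 0x502d360b; little→ 0b 36 2d 50
line 5 (neg): pack op=0x16:5|rd=15:4|pad=0:23 = 0xb7800000; little→ 00 00 80 b7
line 6 (band): pack op=0x12:5|rd=13:4|rs=15:4|pad=0:19 = 0x96f80000; little→ 00 00 f8 96

e21021530b362d50000080b70000f896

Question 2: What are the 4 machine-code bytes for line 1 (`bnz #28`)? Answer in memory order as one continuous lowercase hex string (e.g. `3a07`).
1. bnz fields op=0xf:5|imm=28:27 → word 7800001ch → 1c 00 00 78

1c000078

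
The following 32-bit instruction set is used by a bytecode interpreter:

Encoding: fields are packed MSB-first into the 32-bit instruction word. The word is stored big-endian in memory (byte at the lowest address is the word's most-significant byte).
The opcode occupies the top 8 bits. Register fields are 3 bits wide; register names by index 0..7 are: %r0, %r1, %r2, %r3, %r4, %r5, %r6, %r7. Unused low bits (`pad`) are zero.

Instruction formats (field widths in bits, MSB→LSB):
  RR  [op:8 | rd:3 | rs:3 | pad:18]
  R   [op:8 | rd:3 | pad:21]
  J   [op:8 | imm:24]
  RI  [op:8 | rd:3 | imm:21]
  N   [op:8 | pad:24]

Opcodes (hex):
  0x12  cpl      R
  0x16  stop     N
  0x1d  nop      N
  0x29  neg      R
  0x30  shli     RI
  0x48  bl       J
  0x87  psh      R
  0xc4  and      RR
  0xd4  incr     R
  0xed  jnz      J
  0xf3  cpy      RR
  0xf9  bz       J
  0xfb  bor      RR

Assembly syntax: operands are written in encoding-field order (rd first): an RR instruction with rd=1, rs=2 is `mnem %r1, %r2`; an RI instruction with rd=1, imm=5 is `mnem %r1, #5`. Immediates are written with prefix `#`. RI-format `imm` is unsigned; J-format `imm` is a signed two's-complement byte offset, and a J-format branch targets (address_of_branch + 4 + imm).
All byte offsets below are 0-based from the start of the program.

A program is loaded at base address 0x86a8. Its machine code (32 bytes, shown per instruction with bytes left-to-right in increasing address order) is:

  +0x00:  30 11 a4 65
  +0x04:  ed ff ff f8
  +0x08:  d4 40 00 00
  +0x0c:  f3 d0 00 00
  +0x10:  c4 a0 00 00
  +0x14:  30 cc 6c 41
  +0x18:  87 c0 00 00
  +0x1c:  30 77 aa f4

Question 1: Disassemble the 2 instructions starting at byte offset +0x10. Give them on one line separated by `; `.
and %r5, %r0; shli %r6, #814145

@+10  big-endian(c4 a0 00 00) = 0xc4a00000
  op=0xc4a00000>>24=0xc4 ⇒ and (RR)
  rd@[23:21]=0x5 ⇒ %r5
  rs@[20:18]=0x0 ⇒ %r0
@+14  big-endian(30 cc 6c 41) = 0x30cc6c41
  op=0x30cc6c41>>24=0x30 ⇒ shli (RI)
  rd@[23:21]=0x6 ⇒ %r6
  imm@[20:0]=0xc6c41 ⇒ #814145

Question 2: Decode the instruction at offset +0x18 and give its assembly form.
+0x18: 87 c0 00 00 ⇒ word 0x87c00000 (big)
  top 8b → 0x87 → psh [R]
  rd@[23:21]=0x6 ⇒ %r6

psh %r6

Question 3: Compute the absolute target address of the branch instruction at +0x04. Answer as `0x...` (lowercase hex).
0x86a8

[04] ed ff ff f8 → 0xedfffff8
  op=0xedfffff8>>24=0xed ⇒ jnz (J)
  imm: (w>>0)&0xffffff=0xfffff8 (s24→-8) → #-8
  target = base 0x86a8 + off 0x04 + 4 + imm -8 = 0x86a8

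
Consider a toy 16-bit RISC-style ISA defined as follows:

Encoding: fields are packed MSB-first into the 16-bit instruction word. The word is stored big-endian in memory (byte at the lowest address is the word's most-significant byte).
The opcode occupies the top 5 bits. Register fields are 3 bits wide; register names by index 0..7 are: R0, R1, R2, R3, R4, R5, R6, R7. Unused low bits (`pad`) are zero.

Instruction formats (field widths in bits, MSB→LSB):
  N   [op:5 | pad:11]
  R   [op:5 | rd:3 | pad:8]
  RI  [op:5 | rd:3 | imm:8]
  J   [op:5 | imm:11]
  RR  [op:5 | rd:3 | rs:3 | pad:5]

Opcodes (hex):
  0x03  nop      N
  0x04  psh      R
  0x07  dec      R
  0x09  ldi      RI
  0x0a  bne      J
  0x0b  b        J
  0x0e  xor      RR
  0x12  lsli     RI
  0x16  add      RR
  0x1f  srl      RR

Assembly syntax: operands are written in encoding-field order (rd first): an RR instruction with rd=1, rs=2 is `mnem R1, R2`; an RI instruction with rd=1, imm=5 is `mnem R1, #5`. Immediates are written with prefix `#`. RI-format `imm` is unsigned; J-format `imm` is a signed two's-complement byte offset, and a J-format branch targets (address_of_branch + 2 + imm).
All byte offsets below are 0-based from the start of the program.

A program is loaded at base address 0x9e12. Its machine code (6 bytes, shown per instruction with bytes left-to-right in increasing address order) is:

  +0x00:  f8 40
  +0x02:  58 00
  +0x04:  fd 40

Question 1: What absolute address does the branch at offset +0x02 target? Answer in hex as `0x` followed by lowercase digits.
0x9e16

off 0x02: read 58 00 as big → 0x5800
  opcode bits[15:11]=0xb: b/J
  imm@[10:0]=0x0 ⇒ #0
  target = base 0x9e12 + off 0x02 + 2 + imm 0 = 0x9e16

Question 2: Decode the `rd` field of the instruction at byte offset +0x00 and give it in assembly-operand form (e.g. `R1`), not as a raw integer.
R0

+0x00: f8 40 ⇒ word 0xf840 (big)
  top 5b → 0x1f → srl [RR]
  [10:8] rd=0 = R0
  [7:5] rs=2 = R2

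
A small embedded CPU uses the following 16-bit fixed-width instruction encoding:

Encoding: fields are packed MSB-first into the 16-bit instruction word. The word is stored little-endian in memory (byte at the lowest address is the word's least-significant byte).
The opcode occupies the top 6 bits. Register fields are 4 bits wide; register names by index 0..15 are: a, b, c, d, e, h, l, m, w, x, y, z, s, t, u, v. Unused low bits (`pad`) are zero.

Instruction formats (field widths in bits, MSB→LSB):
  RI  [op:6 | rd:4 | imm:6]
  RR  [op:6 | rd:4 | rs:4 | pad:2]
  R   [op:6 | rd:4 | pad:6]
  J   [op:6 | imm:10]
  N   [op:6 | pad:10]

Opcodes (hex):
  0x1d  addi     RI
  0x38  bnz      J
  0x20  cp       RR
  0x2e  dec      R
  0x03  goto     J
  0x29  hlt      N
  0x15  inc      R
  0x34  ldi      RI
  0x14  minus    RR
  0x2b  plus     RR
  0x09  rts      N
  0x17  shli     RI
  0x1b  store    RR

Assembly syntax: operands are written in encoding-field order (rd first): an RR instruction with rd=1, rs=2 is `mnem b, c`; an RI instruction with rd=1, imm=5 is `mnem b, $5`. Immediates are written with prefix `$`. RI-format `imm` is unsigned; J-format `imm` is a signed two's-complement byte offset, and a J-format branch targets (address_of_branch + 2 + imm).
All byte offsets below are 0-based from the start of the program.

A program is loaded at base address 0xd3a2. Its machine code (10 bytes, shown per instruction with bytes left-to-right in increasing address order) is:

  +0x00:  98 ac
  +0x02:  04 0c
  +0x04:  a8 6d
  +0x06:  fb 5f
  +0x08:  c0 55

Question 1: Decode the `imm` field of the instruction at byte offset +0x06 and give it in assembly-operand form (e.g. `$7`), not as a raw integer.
$59

[06] fb 5f → 0x5ffb
  opcode bits[15:10]=0x17: shli/RI
  rd: (w>>6)&0xf=0xf → v
  imm: (w>>0)&0x3f=0x3b → $59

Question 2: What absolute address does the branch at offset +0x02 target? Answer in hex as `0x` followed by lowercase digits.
0xd3aa

off 0x02: read 04 0c as little → 0x0c04
  top 6b → 0x3 → goto [J]
  imm: (w>>0)&0x3ff=0x4 → $4
  target = base 0xd3a2 + off 0x02 + 2 + imm 4 = 0xd3aa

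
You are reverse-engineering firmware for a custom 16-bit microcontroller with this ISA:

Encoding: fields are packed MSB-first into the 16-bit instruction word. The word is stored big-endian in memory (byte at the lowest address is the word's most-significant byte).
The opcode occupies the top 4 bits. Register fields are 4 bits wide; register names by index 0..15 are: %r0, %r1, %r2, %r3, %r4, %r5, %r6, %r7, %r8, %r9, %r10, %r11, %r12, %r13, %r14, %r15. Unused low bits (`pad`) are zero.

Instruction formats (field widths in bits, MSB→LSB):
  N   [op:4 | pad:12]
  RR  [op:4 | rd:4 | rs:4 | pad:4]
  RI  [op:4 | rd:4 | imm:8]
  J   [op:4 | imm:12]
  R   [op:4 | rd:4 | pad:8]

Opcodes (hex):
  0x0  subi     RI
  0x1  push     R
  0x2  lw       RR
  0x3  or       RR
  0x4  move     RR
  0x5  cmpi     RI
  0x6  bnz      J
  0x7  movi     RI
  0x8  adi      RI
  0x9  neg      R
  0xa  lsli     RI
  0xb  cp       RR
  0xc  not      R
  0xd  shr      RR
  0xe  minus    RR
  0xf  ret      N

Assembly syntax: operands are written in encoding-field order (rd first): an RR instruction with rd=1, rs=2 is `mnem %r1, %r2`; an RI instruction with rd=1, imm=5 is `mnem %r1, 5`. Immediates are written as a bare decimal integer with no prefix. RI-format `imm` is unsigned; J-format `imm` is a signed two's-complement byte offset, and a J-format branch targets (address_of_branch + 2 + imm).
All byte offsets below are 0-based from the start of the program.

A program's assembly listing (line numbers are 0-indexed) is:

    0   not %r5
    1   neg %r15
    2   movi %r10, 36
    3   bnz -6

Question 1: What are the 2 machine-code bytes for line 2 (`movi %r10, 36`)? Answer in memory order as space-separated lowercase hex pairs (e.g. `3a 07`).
7a 24

L2: movi op=0x7:4|rd=10:4|imm=36:8 ⇒ 0x7a24 ⇒ big 7a 24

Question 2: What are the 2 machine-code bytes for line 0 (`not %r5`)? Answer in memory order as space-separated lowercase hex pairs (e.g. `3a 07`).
c5 00

0. not fields op=0xc:4|rd=5:4|pad=0:8 → word c500h → c5 00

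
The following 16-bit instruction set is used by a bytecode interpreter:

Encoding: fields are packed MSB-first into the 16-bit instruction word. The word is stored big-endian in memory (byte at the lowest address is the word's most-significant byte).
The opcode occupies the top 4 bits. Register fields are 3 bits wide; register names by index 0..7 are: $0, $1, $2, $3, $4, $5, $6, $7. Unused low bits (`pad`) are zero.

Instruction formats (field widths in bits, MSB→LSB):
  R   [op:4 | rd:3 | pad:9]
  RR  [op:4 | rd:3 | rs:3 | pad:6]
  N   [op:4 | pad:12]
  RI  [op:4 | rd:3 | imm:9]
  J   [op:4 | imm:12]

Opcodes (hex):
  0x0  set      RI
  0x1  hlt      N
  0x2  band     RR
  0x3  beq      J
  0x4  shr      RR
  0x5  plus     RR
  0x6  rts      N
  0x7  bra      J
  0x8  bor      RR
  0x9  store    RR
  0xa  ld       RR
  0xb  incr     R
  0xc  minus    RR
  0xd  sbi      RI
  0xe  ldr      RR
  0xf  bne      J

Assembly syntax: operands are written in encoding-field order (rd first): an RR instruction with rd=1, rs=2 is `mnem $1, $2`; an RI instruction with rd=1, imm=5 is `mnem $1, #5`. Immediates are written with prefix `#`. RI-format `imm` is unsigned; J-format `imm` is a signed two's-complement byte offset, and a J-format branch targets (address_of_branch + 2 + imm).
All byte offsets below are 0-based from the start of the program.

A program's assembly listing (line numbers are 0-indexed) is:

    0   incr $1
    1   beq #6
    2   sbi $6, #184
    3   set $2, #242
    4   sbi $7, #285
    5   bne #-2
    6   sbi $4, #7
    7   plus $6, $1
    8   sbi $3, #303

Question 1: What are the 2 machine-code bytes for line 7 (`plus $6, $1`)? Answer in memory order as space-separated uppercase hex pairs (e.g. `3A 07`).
line 7 (plus): pack op=0x5:4|rd=6:3|rs=1:3|pad=0:6 = 0x5c40; big→ 5c 40

5C 40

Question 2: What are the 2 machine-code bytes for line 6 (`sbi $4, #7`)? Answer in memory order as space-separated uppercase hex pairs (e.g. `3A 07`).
line 6 (sbi): pack op=0xd:4|rd=4:3|imm=7:9 = 0xd807; big→ d8 07

D8 07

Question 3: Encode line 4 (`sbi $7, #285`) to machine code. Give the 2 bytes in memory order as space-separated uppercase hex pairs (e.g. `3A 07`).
L4: sbi op=0xd:4|rd=7:3|imm=285:9 ⇒ 0xdf1d ⇒ big df 1d

DF 1D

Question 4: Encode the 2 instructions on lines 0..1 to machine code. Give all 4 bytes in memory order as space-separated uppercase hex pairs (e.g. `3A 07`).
L0: incr op=0xb:4|rd=1:3|pad=0:9 ⇒ 0xb200 ⇒ big b2 00
L1: beq op=0x3:4|imm=6:12 ⇒ 0x3006 ⇒ big 30 06

B2 00 30 06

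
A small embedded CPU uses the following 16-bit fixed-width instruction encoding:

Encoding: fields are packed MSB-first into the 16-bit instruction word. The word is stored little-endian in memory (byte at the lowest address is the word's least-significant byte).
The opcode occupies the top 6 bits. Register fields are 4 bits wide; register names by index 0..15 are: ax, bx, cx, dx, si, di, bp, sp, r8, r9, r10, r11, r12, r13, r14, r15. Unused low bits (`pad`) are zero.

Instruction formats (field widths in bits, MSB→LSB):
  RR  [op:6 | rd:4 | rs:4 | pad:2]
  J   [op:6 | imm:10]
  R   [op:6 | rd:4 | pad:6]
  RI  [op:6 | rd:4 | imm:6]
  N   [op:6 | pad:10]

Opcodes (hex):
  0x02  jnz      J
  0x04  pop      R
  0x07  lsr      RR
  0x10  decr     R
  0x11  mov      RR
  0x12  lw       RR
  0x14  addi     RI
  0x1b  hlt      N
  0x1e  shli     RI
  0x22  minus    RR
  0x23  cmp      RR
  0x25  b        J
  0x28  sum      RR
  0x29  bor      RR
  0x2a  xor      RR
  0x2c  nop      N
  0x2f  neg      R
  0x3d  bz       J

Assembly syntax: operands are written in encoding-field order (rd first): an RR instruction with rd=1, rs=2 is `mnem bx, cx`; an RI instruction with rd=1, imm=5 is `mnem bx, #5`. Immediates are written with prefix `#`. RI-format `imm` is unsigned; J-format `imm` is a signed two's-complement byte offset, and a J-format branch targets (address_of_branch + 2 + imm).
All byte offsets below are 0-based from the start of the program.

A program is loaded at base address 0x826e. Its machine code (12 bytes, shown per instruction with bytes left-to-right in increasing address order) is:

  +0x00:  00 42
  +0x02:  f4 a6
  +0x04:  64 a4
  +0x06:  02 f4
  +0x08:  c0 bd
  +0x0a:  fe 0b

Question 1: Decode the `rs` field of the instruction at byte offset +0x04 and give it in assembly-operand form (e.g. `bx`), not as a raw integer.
r9

@+04  little-endian(64 a4) = 0xa464
  op=0xa464>>10=0x29 ⇒ bor (RR)
  rd@[9:6]=0x1 ⇒ bx
  rs@[5:2]=0x9 ⇒ r9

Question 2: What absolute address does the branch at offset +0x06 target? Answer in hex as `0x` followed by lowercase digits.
off 0x06: read 02 f4 as little → 0xf402
  top 6b → 0x3d → bz [J]
  [9:0] imm=2 = #2
  target = base 0x826e + off 0x06 + 2 + imm 2 = 0x8278

0x8278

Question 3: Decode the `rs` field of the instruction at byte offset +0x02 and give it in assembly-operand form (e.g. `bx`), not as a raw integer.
@+02  little-endian(f4 a6) = 0xa6f4
  top 6b → 0x29 → bor [RR]
  rd: (w>>6)&0xf=0xb → r11
  rs: (w>>2)&0xf=0xd → r13

r13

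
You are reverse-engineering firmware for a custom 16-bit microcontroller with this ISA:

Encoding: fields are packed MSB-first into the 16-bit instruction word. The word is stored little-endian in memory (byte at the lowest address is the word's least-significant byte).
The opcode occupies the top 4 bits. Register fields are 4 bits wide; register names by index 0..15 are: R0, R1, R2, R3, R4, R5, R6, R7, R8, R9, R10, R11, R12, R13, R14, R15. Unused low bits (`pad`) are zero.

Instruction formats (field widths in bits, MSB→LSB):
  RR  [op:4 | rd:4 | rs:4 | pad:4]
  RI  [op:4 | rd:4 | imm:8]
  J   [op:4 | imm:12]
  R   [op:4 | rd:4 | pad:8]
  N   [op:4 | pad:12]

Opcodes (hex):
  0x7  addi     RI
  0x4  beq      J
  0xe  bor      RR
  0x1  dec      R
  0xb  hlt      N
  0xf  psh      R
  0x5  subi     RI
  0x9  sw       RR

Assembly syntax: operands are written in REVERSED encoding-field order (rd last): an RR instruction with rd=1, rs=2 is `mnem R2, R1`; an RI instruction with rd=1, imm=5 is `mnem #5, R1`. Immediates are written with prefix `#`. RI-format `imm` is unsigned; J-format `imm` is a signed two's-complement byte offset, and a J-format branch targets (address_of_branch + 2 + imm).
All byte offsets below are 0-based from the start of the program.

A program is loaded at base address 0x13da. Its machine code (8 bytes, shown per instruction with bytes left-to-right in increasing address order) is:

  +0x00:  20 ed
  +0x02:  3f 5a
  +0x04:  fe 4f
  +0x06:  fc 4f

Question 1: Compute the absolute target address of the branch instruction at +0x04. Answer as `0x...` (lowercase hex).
0x13de

[04] fe 4f → 0x4ffe
  top 4b → 0x4 → beq [J]
  imm@[11:0]=0xffe (s12→-2) ⇒ #-2
  target = base 0x13da + off 0x04 + 2 + imm -2 = 0x13de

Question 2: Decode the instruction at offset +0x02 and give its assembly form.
subi #63, R10

off 0x02: read 3f 5a as little → 0x5a3f
  top 4b → 0x5 → subi [RI]
  rd@[11:8]=0xa ⇒ R10
  imm@[7:0]=0x3f ⇒ #63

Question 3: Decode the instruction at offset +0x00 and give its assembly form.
bor R2, R13

[00] 20 ed → 0xed20
  top 4b → 0xe → bor [RR]
  rd: (w>>8)&0xf=0xd → R13
  rs: (w>>4)&0xf=0x2 → R2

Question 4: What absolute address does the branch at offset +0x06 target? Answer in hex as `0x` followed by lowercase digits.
0x13de

[06] fc 4f → 0x4ffc
  top 4b → 0x4 → beq [J]
  imm: (w>>0)&0xfff=0xffc (s12→-4) → #-4
  target = base 0x13da + off 0x06 + 2 + imm -4 = 0x13de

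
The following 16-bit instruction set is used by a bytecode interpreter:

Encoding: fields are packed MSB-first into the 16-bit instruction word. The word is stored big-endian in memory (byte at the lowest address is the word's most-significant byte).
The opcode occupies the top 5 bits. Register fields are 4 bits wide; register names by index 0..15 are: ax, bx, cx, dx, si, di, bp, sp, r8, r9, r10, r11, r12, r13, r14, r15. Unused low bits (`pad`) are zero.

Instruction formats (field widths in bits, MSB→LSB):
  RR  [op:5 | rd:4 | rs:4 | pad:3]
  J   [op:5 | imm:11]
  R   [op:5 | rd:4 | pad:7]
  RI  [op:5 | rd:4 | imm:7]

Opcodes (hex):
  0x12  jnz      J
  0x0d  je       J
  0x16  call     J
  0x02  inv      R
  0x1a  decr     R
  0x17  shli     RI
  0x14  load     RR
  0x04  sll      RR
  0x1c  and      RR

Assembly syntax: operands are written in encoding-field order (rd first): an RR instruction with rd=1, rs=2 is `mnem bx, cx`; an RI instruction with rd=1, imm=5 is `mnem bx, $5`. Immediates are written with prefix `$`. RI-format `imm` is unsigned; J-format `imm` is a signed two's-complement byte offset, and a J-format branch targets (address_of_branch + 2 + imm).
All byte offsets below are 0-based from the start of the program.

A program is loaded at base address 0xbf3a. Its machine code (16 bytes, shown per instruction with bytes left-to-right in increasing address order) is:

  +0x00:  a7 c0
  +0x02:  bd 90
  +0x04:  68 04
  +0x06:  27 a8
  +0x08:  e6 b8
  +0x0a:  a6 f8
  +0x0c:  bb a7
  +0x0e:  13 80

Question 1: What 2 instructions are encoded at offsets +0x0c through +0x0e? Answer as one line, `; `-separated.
shli sp, $39; inv sp

off 0x0c: read bb a7 as big → 0xbba7
  top 5b → 0x17 → shli [RI]
  rd@[10:7]=0x7 ⇒ sp
  imm@[6:0]=0x27 ⇒ $39
off 0x0e: read 13 80 as big → 0x1380
  top 5b → 0x2 → inv [R]
  rd@[10:7]=0x7 ⇒ sp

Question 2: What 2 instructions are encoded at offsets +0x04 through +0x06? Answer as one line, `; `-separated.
je $4; sll r15, di

+0x04: 68 04 ⇒ word 0x6804 (big)
  top 5b → 0xd → je [J]
  [10:0] imm=4 = $4
+0x06: 27 a8 ⇒ word 0x27a8 (big)
  top 5b → 0x4 → sll [RR]
  [10:7] rd=15 = r15
  [6:3] rs=5 = di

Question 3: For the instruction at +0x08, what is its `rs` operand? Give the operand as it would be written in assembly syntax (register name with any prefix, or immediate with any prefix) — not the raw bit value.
@+08  big-endian(e6 b8) = 0xe6b8
  top 5b → 0x1c → and [RR]
  rd@[10:7]=0xd ⇒ r13
  rs@[6:3]=0x7 ⇒ sp

sp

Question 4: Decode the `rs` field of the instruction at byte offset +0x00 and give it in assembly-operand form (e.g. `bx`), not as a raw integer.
[00] a7 c0 → 0xa7c0
  opcode bits[15:11]=0x14: load/RR
  rd: (w>>7)&0xf=0xf → r15
  rs: (w>>3)&0xf=0x8 → r8

r8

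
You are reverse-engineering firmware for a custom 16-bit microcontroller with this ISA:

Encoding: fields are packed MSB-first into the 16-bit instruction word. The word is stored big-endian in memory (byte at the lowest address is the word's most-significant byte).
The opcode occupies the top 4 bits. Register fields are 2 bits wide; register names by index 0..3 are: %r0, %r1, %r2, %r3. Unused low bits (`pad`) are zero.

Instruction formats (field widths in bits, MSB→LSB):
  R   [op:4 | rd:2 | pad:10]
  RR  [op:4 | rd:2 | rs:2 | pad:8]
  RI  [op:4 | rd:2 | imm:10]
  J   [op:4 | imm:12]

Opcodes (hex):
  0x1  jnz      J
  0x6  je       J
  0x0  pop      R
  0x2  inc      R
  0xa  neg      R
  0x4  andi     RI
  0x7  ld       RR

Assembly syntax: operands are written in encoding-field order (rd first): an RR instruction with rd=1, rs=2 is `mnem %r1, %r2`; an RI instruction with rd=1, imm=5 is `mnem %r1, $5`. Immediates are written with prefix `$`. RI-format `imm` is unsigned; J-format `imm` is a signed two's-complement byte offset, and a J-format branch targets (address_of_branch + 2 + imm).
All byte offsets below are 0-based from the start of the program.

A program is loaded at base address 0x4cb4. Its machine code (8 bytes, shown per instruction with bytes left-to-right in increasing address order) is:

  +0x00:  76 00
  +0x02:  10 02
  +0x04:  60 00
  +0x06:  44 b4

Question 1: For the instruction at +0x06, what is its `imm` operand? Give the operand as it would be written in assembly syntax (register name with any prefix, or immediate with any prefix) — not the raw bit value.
+0x06: 44 b4 ⇒ word 0x44b4 (big)
  opcode bits[15:12]=0x4: andi/RI
  rd@[11:10]=0x1 ⇒ %r1
  imm@[9:0]=0xb4 ⇒ $180

$180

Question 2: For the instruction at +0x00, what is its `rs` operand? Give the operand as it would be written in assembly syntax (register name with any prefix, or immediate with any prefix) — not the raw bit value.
%r2

+0x00: 76 00 ⇒ word 0x7600 (big)
  opcode bits[15:12]=0x7: ld/RR
  [11:10] rd=1 = %r1
  [9:8] rs=2 = %r2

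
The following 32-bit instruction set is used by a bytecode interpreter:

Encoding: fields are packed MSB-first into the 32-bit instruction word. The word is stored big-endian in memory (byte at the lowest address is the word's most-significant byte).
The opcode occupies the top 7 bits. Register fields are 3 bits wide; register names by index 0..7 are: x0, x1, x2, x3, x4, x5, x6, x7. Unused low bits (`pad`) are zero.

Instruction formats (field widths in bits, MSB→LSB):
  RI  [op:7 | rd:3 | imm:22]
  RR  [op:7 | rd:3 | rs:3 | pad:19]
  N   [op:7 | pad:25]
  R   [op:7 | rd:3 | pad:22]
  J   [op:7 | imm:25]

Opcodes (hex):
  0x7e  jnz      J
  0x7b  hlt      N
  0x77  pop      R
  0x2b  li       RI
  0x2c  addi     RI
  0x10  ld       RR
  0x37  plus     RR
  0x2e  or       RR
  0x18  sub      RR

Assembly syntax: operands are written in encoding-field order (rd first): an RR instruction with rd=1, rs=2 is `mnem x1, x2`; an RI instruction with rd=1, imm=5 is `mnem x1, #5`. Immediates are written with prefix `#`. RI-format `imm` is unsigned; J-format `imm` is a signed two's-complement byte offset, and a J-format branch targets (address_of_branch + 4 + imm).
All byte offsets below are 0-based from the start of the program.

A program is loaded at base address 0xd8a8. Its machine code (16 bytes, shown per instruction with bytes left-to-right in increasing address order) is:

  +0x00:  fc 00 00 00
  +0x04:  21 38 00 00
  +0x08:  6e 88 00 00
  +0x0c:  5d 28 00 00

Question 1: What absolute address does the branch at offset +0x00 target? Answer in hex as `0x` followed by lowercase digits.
0xd8ac

[00] fc 00 00 00 → 0xfc000000
  top 7b → 0x7e → jnz [J]
  imm@[24:0]=0x0 ⇒ #0
  target = base 0xd8a8 + off 0x00 + 4 + imm 0 = 0xd8ac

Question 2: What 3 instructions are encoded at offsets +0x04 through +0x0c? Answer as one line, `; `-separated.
[04] 21 38 00 00 → 0x21380000
  top 7b → 0x10 → ld [RR]
  rd: (w>>22)&0x7=0x4 → x4
  rs: (w>>19)&0x7=0x7 → x7
[08] 6e 88 00 00 → 0x6e880000
  top 7b → 0x37 → plus [RR]
  rd: (w>>22)&0x7=0x2 → x2
  rs: (w>>19)&0x7=0x1 → x1
[0c] 5d 28 00 00 → 0x5d280000
  top 7b → 0x2e → or [RR]
  rd: (w>>22)&0x7=0x4 → x4
  rs: (w>>19)&0x7=0x5 → x5

ld x4, x7; plus x2, x1; or x4, x5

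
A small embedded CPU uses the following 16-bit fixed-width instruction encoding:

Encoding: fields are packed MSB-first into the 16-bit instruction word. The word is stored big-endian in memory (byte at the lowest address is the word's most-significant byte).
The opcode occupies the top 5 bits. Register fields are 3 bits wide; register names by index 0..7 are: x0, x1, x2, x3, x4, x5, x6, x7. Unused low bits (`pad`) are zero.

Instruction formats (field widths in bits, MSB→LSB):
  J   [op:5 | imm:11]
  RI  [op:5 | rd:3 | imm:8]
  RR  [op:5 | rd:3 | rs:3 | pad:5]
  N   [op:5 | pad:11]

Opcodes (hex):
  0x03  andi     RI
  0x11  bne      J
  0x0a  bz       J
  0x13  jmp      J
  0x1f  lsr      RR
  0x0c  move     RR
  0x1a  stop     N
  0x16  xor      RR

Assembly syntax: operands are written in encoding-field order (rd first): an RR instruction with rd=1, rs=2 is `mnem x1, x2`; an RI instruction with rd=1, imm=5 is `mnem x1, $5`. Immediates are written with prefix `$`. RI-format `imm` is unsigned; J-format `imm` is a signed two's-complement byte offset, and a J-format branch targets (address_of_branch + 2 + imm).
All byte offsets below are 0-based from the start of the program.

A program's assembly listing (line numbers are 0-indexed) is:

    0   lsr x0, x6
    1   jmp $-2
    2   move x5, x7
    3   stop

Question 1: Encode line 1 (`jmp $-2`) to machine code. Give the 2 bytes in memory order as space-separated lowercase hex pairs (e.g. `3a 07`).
9f fe

line 1 (jmp): pack op=0x13:5|imm=-2:11 = 0x9ffe; big→ 9f fe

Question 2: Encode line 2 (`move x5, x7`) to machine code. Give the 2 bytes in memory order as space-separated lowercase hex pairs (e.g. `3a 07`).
2. move fields op=0xc:5|rd=5:3|rs=7:3|pad=0:5 → word 65e0h → 65 e0

65 e0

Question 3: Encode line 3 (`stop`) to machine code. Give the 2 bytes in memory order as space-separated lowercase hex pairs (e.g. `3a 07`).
3. stop fields op=0x1a:5|pad=0:11 → word d000h → d0 00

d0 00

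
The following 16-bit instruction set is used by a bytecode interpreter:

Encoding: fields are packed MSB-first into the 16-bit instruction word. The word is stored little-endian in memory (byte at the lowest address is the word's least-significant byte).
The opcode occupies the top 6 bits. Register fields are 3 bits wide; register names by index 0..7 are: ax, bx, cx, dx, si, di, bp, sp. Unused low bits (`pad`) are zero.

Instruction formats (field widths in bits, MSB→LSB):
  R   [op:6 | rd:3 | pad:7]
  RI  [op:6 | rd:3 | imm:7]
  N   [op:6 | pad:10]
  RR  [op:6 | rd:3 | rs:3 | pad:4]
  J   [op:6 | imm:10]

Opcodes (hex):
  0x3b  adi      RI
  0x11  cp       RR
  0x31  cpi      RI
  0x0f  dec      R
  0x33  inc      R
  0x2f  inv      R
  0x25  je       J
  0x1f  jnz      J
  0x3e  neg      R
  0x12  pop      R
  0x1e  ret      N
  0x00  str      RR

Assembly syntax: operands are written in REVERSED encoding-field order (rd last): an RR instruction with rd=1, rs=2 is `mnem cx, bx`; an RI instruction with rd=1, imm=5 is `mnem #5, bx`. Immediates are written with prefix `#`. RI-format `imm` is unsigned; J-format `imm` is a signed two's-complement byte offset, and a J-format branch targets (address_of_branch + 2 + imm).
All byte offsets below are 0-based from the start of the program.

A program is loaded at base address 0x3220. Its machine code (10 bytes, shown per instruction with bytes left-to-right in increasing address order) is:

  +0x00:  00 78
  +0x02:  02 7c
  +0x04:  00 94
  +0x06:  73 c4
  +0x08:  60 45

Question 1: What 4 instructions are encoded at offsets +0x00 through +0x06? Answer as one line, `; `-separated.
+0x00: 00 78 ⇒ word 0x7800 (little)
  opcode bits[15:10]=0x1e: ret/N
+0x02: 02 7c ⇒ word 0x7c02 (little)
  opcode bits[15:10]=0x1f: jnz/J
  imm: (w>>0)&0x3ff=0x2 → #2
+0x04: 00 94 ⇒ word 0x9400 (little)
  opcode bits[15:10]=0x25: je/J
  imm: (w>>0)&0x3ff=0x0 → #0
+0x06: 73 c4 ⇒ word 0xc473 (little)
  opcode bits[15:10]=0x31: cpi/RI
  rd: (w>>7)&0x7=0x0 → ax
  imm: (w>>0)&0x7f=0x73 → #115

ret; jnz #2; je #0; cpi #115, ax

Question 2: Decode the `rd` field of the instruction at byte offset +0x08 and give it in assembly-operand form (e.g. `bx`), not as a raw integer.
cx

off 0x08: read 60 45 as little → 0x4560
  top 6b → 0x11 → cp [RR]
  rd: (w>>7)&0x7=0x2 → cx
  rs: (w>>4)&0x7=0x6 → bp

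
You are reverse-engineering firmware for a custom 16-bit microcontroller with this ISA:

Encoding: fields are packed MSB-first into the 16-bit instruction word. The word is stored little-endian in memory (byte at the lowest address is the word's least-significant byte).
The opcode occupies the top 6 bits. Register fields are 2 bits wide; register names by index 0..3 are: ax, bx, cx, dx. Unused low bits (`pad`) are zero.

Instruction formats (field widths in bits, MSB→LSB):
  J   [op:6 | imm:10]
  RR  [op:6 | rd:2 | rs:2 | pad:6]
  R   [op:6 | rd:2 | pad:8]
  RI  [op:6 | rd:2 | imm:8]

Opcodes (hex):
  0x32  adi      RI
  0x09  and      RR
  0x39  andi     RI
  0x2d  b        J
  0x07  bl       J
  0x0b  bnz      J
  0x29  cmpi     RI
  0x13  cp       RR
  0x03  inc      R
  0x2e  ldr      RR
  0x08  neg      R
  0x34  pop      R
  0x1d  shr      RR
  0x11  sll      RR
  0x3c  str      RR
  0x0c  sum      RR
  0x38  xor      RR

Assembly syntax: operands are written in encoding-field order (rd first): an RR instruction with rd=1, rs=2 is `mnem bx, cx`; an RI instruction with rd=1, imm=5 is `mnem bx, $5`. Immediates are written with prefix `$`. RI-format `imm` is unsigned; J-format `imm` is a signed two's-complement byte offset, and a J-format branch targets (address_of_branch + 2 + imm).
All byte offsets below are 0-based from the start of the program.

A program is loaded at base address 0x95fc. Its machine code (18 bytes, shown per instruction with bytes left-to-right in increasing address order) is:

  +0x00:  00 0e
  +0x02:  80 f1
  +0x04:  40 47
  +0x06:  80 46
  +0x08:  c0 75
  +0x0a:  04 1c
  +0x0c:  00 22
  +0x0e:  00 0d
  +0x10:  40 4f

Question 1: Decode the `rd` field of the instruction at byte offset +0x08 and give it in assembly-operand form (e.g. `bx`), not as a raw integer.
bx

[08] c0 75 → 0x75c0
  op=0x75c0>>10=0x1d ⇒ shr (RR)
  rd@[9:8]=0x1 ⇒ bx
  rs@[7:6]=0x3 ⇒ dx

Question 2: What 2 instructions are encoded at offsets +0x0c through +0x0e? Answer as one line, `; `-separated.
neg cx; inc bx

+0x0c: 00 22 ⇒ word 0x2200 (little)
  top 6b → 0x8 → neg [R]
  rd@[9:8]=0x2 ⇒ cx
+0x0e: 00 0d ⇒ word 0x0d00 (little)
  top 6b → 0x3 → inc [R]
  rd@[9:8]=0x1 ⇒ bx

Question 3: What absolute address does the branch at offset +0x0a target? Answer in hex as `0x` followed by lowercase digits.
[0a] 04 1c → 0x1c04
  opcode bits[15:10]=0x7: bl/J
  [9:0] imm=4 = $4
  target = base 0x95fc + off 0x0a + 2 + imm 4 = 0x960c

0x960c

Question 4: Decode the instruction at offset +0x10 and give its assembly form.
cp dx, bx

off 0x10: read 40 4f as little → 0x4f40
  opcode bits[15:10]=0x13: cp/RR
  rd: (w>>8)&0x3=0x3 → dx
  rs: (w>>6)&0x3=0x1 → bx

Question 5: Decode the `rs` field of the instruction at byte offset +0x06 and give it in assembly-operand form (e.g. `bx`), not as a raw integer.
cx

[06] 80 46 → 0x4680
  op=0x4680>>10=0x11 ⇒ sll (RR)
  [9:8] rd=2 = cx
  [7:6] rs=2 = cx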